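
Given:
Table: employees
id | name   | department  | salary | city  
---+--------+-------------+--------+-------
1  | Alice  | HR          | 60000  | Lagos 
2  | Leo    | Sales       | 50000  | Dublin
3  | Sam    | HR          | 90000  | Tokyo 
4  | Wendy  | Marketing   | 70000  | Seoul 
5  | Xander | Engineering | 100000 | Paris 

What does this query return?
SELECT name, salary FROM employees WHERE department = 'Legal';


Filtering: department = 'Legal'
Matching rows: 0

Empty result set (0 rows)


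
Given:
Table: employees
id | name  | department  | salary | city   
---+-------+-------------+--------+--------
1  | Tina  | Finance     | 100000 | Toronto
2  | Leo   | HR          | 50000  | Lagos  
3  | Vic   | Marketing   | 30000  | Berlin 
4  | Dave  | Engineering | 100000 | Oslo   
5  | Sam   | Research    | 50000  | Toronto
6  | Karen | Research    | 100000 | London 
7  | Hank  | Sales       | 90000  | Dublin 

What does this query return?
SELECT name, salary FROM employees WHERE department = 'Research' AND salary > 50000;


Filtering: department = 'Research' AND salary > 50000
Matching: 1 rows

1 rows:
Karen, 100000


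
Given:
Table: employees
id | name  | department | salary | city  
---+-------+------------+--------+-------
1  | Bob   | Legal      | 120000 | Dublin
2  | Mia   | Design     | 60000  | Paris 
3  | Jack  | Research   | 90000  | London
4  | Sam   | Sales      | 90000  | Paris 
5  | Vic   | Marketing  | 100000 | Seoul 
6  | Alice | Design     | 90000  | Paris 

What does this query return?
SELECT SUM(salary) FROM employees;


SUM(salary) = 120000 + 60000 + 90000 + 90000 + 100000 + 90000 = 550000

550000


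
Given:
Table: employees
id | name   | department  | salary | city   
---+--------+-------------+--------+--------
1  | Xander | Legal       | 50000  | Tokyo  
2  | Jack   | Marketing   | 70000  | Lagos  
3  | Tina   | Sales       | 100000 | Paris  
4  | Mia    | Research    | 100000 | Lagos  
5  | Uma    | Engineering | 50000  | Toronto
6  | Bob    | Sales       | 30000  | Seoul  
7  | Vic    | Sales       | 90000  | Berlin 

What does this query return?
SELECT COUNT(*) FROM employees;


COUNT(*) counts all rows

7


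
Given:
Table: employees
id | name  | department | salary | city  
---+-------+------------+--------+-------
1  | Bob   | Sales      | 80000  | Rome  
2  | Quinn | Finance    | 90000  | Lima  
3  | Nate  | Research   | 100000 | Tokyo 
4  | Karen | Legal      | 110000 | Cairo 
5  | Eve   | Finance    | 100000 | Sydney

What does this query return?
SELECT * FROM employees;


SELECT * returns all 5 rows with all columns

5 rows:
1, Bob, Sales, 80000, Rome
2, Quinn, Finance, 90000, Lima
3, Nate, Research, 100000, Tokyo
4, Karen, Legal, 110000, Cairo
5, Eve, Finance, 100000, Sydney


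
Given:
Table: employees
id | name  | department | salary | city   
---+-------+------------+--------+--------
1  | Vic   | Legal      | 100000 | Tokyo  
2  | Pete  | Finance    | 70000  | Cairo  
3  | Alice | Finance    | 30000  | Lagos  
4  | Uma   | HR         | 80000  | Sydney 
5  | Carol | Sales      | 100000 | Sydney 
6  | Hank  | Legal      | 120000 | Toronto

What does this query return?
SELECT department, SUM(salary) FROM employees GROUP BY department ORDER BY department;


Summing salary within each department:
  Finance: 70000 + 30000 = 100000
  HR: 80000 = 80000
  Legal: 100000 + 120000 = 220000
  Sales: 100000 = 100000


4 groups:
Finance, 100000
HR, 80000
Legal, 220000
Sales, 100000


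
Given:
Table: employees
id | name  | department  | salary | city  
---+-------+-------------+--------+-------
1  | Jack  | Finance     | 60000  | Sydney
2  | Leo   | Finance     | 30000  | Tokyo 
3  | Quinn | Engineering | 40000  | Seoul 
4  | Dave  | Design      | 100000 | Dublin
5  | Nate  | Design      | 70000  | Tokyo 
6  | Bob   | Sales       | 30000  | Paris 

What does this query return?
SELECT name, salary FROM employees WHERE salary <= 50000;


Filtering: salary <= 50000
Matching: 3 rows

3 rows:
Leo, 30000
Quinn, 40000
Bob, 30000


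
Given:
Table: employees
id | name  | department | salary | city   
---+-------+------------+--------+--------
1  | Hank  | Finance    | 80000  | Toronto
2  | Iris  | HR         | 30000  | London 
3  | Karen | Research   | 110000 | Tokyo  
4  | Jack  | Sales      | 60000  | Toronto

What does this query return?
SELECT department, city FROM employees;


Projecting columns: department, city

4 rows:
Finance, Toronto
HR, London
Research, Tokyo
Sales, Toronto


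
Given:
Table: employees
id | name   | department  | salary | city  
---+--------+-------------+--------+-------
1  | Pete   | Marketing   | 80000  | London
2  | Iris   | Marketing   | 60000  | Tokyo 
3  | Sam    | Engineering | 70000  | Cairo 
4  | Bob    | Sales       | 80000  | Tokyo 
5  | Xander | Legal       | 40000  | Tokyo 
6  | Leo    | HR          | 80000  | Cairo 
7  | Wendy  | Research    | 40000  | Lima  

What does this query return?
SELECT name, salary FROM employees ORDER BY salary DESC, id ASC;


Sorting by salary DESC, then id ASC for ties

7 rows:
Pete, 80000
Bob, 80000
Leo, 80000
Sam, 70000
Iris, 60000
Xander, 40000
Wendy, 40000


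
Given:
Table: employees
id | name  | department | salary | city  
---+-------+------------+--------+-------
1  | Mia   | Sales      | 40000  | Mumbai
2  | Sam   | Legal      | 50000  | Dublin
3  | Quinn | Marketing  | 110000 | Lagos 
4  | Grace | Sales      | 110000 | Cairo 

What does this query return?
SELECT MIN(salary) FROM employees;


Salaries: 40000, 50000, 110000, 110000
MIN = 40000

40000


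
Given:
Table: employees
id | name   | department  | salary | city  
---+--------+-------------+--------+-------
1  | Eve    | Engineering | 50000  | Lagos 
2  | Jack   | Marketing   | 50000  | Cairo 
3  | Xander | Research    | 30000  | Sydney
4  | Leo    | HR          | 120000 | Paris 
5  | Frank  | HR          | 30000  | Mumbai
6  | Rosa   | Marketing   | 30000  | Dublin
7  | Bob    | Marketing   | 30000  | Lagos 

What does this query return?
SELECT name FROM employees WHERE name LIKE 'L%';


LIKE 'L%' matches names starting with 'L'
Matching: 1

1 rows:
Leo


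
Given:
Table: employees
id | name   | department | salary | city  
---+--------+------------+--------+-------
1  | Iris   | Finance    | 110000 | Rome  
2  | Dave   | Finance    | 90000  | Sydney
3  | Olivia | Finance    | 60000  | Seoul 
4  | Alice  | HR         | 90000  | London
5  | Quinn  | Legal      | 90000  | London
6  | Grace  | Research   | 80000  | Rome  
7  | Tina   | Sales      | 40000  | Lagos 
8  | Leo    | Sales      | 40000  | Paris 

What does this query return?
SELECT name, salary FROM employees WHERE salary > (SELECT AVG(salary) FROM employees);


Subquery: AVG(salary) = 75000.0
Filtering: salary > 75000.0
  Iris (110000) -> MATCH
  Dave (90000) -> MATCH
  Alice (90000) -> MATCH
  Quinn (90000) -> MATCH
  Grace (80000) -> MATCH


5 rows:
Iris, 110000
Dave, 90000
Alice, 90000
Quinn, 90000
Grace, 80000


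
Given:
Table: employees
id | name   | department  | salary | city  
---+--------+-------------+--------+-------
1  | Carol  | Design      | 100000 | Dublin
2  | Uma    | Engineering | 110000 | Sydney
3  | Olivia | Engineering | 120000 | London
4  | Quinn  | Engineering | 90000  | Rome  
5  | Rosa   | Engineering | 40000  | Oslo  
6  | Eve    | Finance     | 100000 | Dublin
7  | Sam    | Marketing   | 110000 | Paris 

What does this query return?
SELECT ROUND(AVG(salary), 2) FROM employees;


SUM(salary) = 670000
COUNT = 7
ROUND(AVG, 2) = ROUND(670000 / 7, 2) = 95714.29

95714.29


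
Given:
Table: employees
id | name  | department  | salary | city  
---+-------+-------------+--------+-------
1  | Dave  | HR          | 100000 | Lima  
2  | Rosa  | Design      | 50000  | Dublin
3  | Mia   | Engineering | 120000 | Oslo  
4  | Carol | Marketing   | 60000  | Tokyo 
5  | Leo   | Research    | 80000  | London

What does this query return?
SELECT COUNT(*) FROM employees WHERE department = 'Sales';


Counting rows where department = 'Sales'


0


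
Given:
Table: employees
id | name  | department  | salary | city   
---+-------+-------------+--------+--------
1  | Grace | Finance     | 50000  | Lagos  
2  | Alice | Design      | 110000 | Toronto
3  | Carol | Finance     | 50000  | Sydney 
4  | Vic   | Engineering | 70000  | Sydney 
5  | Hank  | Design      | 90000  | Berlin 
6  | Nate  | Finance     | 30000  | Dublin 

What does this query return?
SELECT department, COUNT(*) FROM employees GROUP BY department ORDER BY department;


Assigning each row to its department group:
  Grace -> Finance
  Alice -> Design
  Carol -> Finance
  Vic -> Engineering
  Hank -> Design
  Nate -> Finance


3 groups:
Design, 2
Engineering, 1
Finance, 3


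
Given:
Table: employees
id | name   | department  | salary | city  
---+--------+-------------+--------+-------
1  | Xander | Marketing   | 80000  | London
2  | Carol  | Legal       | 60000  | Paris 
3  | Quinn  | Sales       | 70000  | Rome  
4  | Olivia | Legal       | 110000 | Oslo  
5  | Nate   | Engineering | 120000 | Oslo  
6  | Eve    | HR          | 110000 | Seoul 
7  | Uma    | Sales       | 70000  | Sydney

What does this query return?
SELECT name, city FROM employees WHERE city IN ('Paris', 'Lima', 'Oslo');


Filtering: city IN ('Paris', 'Lima', 'Oslo')
Matching: 3 rows

3 rows:
Carol, Paris
Olivia, Oslo
Nate, Oslo


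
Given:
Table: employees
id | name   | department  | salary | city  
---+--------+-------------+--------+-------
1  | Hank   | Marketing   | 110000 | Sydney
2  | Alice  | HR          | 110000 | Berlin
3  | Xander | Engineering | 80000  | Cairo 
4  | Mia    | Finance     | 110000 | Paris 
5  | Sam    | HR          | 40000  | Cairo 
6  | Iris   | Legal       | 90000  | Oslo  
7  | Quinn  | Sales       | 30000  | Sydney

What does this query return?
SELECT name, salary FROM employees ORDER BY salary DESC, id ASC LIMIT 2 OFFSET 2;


Sort by salary DESC (id ASC tiebreak), then skip 2 and take 2
Rows 3 through 4

2 rows:
Mia, 110000
Iris, 90000


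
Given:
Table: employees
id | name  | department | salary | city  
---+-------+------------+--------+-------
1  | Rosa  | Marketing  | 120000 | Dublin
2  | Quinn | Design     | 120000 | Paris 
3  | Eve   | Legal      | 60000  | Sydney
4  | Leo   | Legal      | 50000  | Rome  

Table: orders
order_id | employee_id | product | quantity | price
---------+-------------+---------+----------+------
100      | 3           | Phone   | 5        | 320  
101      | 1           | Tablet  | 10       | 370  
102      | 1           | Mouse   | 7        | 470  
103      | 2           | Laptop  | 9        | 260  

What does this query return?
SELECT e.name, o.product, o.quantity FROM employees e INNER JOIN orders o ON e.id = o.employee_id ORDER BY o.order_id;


Joining employees.id = orders.employee_id:
  employee Eve (id=3) -> order Phone
  employee Rosa (id=1) -> order Tablet
  employee Rosa (id=1) -> order Mouse
  employee Quinn (id=2) -> order Laptop


4 rows:
Eve, Phone, 5
Rosa, Tablet, 10
Rosa, Mouse, 7
Quinn, Laptop, 9


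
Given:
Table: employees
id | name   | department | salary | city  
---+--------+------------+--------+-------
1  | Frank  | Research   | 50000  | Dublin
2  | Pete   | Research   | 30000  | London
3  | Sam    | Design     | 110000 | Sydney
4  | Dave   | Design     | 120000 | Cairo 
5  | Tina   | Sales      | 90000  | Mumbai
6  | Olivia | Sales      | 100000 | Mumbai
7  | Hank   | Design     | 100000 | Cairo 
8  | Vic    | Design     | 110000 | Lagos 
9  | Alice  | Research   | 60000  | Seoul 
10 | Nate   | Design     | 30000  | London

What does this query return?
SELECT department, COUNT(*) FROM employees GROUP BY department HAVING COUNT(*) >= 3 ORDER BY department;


Groups with count >= 3:
  Design: 5 -> PASS
  Research: 3 -> PASS
  Sales: 2 -> filtered out


2 groups:
Design, 5
Research, 3


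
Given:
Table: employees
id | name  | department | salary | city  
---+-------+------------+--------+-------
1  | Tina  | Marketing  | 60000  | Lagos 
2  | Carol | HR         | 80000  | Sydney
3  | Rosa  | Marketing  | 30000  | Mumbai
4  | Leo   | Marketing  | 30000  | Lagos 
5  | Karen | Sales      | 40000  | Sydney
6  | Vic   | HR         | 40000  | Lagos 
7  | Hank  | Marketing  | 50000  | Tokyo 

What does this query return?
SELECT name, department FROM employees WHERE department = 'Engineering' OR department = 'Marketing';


Filtering: department = 'Engineering' OR 'Marketing'
Matching: 4 rows

4 rows:
Tina, Marketing
Rosa, Marketing
Leo, Marketing
Hank, Marketing


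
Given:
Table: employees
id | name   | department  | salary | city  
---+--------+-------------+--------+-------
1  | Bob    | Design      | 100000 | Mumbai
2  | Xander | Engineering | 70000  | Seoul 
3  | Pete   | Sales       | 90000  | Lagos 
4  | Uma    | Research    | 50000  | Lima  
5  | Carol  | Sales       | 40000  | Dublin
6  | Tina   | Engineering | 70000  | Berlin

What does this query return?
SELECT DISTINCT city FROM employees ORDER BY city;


All 'city' values (row order): Mumbai, Seoul, Lagos, Lima, Dublin, Berlin
Removing duplicates leaves 6 unique value(s).

6 values:
Berlin
Dublin
Lagos
Lima
Mumbai
Seoul


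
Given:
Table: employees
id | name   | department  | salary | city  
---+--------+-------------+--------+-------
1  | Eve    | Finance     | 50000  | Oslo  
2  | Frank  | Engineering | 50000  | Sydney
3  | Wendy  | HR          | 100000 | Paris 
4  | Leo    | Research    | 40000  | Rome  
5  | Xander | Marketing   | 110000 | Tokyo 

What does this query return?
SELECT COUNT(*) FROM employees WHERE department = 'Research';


Counting rows where department = 'Research'
  Leo -> MATCH


1


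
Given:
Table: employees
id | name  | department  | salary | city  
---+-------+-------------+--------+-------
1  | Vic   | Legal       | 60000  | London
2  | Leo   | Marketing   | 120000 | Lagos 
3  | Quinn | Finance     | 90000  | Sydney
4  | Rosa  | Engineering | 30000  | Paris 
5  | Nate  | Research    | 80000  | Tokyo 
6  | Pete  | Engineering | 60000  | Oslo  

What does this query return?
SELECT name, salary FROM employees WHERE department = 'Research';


Filtering: department = 'Research'
Matching rows: 1

1 rows:
Nate, 80000


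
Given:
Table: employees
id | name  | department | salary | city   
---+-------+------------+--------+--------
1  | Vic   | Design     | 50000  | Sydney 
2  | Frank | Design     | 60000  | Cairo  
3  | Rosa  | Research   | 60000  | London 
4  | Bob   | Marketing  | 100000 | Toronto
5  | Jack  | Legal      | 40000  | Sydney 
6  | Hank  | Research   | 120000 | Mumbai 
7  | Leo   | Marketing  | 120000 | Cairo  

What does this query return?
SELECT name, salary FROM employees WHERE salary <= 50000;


Filtering: salary <= 50000
Matching: 2 rows

2 rows:
Vic, 50000
Jack, 40000


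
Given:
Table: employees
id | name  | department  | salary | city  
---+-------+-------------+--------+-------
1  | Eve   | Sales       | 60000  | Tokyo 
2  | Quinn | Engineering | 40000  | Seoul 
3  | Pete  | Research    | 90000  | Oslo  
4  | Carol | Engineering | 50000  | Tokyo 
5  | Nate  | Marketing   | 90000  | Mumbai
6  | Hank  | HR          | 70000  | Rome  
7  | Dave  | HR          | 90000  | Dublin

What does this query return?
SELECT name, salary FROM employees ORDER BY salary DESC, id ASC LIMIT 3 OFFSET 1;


Sort by salary DESC (id ASC tiebreak), then skip 1 and take 3
Rows 2 through 4

3 rows:
Nate, 90000
Dave, 90000
Hank, 70000


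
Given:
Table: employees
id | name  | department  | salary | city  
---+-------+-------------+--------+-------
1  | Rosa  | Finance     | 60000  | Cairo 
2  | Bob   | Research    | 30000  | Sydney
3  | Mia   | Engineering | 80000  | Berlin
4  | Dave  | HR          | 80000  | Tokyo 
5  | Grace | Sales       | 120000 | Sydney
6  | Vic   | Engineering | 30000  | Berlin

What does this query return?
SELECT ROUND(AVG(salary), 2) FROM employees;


SUM(salary) = 400000
COUNT = 6
ROUND(AVG, 2) = ROUND(400000 / 6, 2) = 66666.67

66666.67


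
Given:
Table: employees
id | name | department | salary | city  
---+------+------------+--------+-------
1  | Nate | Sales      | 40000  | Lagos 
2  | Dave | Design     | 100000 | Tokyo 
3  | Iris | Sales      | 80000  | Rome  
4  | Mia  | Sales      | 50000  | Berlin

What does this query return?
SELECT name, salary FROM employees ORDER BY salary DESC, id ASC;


Sorting by salary DESC, then id ASC for ties

4 rows:
Dave, 100000
Iris, 80000
Mia, 50000
Nate, 40000


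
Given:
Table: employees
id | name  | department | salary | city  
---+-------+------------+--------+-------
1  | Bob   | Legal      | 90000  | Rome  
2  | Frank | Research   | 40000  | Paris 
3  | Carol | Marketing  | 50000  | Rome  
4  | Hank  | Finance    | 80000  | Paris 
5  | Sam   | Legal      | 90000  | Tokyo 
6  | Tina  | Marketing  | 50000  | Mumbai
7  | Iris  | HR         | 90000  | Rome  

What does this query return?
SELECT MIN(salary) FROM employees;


Salaries: 90000, 40000, 50000, 80000, 90000, 50000, 90000
MIN = 40000

40000


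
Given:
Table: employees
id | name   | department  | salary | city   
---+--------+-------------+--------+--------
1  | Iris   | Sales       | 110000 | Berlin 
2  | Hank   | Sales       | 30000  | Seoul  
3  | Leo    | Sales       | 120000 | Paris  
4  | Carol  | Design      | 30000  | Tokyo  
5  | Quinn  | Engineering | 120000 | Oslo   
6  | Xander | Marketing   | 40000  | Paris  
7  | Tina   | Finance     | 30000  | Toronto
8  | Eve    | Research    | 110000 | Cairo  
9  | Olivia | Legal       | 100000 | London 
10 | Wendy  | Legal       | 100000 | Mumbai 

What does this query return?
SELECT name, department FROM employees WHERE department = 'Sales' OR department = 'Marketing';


Filtering: department = 'Sales' OR 'Marketing'
Matching: 4 rows

4 rows:
Iris, Sales
Hank, Sales
Leo, Sales
Xander, Marketing


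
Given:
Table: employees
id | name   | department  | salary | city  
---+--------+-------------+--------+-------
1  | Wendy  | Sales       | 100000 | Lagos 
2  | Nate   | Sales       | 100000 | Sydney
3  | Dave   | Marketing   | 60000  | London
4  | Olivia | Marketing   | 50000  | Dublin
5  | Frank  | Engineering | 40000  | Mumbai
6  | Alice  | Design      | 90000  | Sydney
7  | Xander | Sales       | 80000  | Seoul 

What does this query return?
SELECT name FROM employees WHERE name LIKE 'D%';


LIKE 'D%' matches names starting with 'D'
Matching: 1

1 rows:
Dave


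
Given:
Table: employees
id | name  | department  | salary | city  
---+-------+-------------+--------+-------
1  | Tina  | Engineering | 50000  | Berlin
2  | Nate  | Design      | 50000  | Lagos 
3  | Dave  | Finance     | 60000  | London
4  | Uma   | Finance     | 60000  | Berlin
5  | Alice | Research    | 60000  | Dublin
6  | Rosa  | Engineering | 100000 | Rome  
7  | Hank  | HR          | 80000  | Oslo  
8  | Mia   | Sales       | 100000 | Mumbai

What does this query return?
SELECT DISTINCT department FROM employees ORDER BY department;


All 'department' values (row order): Engineering, Design, Finance, Finance, Research, Engineering, HR, Sales
Removing duplicates leaves 6 unique value(s).

6 values:
Design
Engineering
Finance
HR
Research
Sales


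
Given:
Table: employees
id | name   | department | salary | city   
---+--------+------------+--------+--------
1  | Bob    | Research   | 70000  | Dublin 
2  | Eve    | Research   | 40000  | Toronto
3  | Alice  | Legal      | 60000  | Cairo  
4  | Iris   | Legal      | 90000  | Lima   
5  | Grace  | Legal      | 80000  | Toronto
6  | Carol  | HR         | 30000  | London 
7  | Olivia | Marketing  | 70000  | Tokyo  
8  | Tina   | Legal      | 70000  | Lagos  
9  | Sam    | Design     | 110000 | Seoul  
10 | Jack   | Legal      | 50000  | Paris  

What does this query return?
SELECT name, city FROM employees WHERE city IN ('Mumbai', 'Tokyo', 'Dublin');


Filtering: city IN ('Mumbai', 'Tokyo', 'Dublin')
Matching: 2 rows

2 rows:
Bob, Dublin
Olivia, Tokyo


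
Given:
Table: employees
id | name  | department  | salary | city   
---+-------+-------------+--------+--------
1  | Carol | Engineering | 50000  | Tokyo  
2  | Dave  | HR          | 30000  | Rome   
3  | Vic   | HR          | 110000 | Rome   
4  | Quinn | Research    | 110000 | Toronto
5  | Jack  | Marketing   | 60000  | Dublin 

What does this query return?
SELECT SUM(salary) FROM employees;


SUM(salary) = 50000 + 30000 + 110000 + 110000 + 60000 = 360000

360000


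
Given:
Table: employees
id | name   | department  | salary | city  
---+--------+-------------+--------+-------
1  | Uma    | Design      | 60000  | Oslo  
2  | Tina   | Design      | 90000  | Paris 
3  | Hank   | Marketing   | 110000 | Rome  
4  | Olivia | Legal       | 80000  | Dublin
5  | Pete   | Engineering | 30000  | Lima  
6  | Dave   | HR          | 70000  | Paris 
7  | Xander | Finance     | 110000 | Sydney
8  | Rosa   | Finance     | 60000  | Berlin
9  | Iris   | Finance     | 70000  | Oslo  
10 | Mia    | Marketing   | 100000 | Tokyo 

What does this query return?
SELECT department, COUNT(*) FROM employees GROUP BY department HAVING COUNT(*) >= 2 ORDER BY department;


Groups with count >= 2:
  Design: 2 -> PASS
  Finance: 3 -> PASS
  Marketing: 2 -> PASS
  Engineering: 1 -> filtered out
  HR: 1 -> filtered out
  Legal: 1 -> filtered out


3 groups:
Design, 2
Finance, 3
Marketing, 2


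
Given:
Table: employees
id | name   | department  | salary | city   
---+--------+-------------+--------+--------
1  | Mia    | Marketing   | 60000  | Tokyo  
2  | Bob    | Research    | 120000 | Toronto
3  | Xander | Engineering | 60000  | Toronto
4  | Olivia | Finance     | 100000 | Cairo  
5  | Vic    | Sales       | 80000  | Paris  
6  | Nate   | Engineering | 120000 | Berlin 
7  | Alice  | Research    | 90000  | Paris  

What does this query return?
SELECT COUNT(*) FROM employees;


COUNT(*) counts all rows

7


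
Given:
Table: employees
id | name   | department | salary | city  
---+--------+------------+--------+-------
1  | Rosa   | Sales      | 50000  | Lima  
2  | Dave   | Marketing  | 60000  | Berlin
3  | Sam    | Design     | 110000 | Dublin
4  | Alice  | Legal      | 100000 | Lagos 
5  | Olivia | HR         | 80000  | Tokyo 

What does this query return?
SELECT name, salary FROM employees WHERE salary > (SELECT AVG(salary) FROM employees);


Subquery: AVG(salary) = 80000.0
Filtering: salary > 80000.0
  Sam (110000) -> MATCH
  Alice (100000) -> MATCH


2 rows:
Sam, 110000
Alice, 100000


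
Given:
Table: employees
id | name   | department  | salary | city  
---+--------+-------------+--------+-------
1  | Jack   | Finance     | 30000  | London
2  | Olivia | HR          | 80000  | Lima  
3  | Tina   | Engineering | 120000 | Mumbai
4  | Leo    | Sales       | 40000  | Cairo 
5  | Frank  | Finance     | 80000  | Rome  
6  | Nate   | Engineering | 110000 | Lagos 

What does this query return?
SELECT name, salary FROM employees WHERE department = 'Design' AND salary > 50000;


Filtering: department = 'Design' AND salary > 50000
Matching: 0 rows

Empty result set (0 rows)


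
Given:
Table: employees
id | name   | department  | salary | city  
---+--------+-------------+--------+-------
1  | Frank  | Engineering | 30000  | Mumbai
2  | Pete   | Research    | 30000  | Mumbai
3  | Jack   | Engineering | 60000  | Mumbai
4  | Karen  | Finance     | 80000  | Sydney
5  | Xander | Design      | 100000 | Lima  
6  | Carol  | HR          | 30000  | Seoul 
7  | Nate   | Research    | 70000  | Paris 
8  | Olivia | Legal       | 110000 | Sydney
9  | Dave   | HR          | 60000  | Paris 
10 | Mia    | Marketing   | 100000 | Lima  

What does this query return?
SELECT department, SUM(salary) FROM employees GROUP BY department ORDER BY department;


Summing salary within each department:
  Design: 100000 = 100000
  Engineering: 30000 + 60000 = 90000
  Finance: 80000 = 80000
  HR: 30000 + 60000 = 90000
  Legal: 110000 = 110000
  Marketing: 100000 = 100000
  Research: 30000 + 70000 = 100000


7 groups:
Design, 100000
Engineering, 90000
Finance, 80000
HR, 90000
Legal, 110000
Marketing, 100000
Research, 100000


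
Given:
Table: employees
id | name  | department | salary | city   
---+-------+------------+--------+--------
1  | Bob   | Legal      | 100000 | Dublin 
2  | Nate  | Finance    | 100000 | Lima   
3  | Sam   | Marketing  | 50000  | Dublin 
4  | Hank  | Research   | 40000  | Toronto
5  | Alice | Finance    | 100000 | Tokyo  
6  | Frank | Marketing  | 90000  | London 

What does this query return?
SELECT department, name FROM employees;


Projecting columns: department, name

6 rows:
Legal, Bob
Finance, Nate
Marketing, Sam
Research, Hank
Finance, Alice
Marketing, Frank


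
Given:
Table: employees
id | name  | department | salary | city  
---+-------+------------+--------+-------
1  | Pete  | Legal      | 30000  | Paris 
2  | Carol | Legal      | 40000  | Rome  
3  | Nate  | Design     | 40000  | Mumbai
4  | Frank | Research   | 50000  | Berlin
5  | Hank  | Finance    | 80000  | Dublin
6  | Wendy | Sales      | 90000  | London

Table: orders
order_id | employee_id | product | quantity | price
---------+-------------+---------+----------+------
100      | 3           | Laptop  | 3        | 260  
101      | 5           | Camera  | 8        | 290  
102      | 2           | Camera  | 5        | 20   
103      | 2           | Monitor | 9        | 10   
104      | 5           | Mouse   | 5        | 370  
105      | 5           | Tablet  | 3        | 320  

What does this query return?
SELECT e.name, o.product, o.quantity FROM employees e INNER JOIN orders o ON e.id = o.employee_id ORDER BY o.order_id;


Joining employees.id = orders.employee_id:
  employee Nate (id=3) -> order Laptop
  employee Hank (id=5) -> order Camera
  employee Carol (id=2) -> order Camera
  employee Carol (id=2) -> order Monitor
  employee Hank (id=5) -> order Mouse
  employee Hank (id=5) -> order Tablet


6 rows:
Nate, Laptop, 3
Hank, Camera, 8
Carol, Camera, 5
Carol, Monitor, 9
Hank, Mouse, 5
Hank, Tablet, 3


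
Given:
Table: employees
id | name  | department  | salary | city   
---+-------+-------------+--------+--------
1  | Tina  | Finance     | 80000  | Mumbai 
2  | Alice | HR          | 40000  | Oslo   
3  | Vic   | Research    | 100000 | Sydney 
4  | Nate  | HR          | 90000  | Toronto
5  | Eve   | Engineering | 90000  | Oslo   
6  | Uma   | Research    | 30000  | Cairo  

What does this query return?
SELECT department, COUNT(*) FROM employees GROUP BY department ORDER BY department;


Assigning each row to its department group:
  Tina -> Finance
  Alice -> HR
  Vic -> Research
  Nate -> HR
  Eve -> Engineering
  Uma -> Research


4 groups:
Engineering, 1
Finance, 1
HR, 2
Research, 2


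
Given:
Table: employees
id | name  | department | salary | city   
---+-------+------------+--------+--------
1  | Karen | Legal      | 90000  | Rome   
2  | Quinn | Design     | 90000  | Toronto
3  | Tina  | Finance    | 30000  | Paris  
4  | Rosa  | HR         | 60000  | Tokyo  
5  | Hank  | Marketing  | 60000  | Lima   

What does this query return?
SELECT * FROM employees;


SELECT * returns all 5 rows with all columns

5 rows:
1, Karen, Legal, 90000, Rome
2, Quinn, Design, 90000, Toronto
3, Tina, Finance, 30000, Paris
4, Rosa, HR, 60000, Tokyo
5, Hank, Marketing, 60000, Lima


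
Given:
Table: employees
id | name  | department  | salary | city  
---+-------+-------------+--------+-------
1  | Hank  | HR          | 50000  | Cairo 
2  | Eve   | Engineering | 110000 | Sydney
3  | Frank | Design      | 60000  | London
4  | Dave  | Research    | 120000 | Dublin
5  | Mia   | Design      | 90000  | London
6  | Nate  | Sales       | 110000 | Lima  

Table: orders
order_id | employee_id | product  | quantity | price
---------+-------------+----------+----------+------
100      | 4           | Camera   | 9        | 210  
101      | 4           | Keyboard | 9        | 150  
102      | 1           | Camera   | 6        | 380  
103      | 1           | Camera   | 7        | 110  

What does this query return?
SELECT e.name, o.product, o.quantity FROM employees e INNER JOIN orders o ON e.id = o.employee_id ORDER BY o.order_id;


Joining employees.id = orders.employee_id:
  employee Dave (id=4) -> order Camera
  employee Dave (id=4) -> order Keyboard
  employee Hank (id=1) -> order Camera
  employee Hank (id=1) -> order Camera


4 rows:
Dave, Camera, 9
Dave, Keyboard, 9
Hank, Camera, 6
Hank, Camera, 7


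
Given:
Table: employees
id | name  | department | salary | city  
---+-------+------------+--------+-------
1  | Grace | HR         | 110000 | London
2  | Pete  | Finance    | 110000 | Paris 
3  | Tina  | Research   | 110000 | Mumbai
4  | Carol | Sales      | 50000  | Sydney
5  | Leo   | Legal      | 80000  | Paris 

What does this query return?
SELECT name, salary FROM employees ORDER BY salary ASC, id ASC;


Sorting by salary ASC, then id ASC for ties

5 rows:
Carol, 50000
Leo, 80000
Grace, 110000
Pete, 110000
Tina, 110000


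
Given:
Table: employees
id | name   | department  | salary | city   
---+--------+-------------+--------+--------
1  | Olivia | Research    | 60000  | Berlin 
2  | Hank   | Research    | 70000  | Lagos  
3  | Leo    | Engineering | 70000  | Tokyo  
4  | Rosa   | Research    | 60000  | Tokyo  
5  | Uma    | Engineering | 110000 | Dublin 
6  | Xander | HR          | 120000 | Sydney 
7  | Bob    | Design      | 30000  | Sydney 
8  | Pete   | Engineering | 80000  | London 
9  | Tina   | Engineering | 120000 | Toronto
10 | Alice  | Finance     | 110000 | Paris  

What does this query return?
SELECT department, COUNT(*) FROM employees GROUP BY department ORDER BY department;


Assigning each row to its department group:
  Olivia -> Research
  Hank -> Research
  Leo -> Engineering
  Rosa -> Research
  Uma -> Engineering
  Xander -> HR
  Bob -> Design
  Pete -> Engineering
  Tina -> Engineering
  Alice -> Finance


5 groups:
Design, 1
Engineering, 4
Finance, 1
HR, 1
Research, 3


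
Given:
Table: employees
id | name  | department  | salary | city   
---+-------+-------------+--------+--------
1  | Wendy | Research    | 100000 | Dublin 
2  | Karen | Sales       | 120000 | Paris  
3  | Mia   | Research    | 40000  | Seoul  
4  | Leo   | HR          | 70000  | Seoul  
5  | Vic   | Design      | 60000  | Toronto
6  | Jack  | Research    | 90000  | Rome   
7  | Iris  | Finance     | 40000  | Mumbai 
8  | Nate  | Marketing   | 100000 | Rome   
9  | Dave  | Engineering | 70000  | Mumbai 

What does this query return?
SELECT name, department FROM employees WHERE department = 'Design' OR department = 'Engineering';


Filtering: department = 'Design' OR 'Engineering'
Matching: 2 rows

2 rows:
Vic, Design
Dave, Engineering


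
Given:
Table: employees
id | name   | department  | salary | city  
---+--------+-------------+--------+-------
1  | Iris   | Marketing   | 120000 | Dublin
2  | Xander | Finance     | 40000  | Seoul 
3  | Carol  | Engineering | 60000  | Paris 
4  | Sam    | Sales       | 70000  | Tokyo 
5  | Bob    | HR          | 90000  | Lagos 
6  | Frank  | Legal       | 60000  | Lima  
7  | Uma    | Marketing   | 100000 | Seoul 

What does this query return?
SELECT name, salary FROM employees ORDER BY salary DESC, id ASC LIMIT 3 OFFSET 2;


Sort by salary DESC (id ASC tiebreak), then skip 2 and take 3
Rows 3 through 5

3 rows:
Bob, 90000
Sam, 70000
Carol, 60000


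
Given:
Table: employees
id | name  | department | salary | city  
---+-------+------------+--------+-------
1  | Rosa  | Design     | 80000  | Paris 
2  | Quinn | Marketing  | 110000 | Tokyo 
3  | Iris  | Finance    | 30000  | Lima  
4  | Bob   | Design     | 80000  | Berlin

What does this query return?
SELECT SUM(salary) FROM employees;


SUM(salary) = 80000 + 110000 + 30000 + 80000 = 300000

300000


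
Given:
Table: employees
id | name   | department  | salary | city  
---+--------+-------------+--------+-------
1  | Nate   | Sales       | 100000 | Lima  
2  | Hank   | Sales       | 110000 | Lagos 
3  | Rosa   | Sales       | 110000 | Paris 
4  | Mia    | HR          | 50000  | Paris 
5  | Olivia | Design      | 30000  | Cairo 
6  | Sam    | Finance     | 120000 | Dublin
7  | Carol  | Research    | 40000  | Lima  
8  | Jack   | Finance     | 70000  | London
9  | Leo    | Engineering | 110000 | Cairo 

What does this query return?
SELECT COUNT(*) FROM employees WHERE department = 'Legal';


Counting rows where department = 'Legal'


0


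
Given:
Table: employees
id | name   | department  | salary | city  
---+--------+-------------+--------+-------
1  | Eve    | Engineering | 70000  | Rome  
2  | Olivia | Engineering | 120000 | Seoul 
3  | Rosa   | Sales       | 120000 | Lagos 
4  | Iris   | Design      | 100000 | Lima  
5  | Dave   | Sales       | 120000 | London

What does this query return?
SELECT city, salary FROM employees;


Projecting columns: city, salary

5 rows:
Rome, 70000
Seoul, 120000
Lagos, 120000
Lima, 100000
London, 120000


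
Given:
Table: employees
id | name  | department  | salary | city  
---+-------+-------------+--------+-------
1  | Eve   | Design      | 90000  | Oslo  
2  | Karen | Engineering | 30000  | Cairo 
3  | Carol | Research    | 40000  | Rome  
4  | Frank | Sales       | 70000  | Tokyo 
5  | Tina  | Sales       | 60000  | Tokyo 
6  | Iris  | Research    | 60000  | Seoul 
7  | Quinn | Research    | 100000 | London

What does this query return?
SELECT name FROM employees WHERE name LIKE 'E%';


LIKE 'E%' matches names starting with 'E'
Matching: 1

1 rows:
Eve


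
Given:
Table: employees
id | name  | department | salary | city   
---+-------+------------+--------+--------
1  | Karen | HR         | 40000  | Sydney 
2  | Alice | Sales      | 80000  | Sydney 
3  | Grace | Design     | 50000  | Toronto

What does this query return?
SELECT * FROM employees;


SELECT * returns all 3 rows with all columns

3 rows:
1, Karen, HR, 40000, Sydney
2, Alice, Sales, 80000, Sydney
3, Grace, Design, 50000, Toronto


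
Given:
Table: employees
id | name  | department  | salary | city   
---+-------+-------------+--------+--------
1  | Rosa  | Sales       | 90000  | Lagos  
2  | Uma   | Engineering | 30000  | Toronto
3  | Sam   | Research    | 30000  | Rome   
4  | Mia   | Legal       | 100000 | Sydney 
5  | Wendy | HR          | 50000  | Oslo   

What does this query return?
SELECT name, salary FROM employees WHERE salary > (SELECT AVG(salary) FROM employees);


Subquery: AVG(salary) = 60000.0
Filtering: salary > 60000.0
  Rosa (90000) -> MATCH
  Mia (100000) -> MATCH


2 rows:
Rosa, 90000
Mia, 100000


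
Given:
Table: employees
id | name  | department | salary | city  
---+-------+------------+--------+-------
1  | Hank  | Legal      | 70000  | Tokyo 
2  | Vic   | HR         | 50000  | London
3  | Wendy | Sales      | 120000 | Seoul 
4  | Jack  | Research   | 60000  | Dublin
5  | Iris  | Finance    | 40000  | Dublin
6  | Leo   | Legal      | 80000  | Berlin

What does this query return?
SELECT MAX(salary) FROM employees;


Salaries: 70000, 50000, 120000, 60000, 40000, 80000
MAX = 120000

120000


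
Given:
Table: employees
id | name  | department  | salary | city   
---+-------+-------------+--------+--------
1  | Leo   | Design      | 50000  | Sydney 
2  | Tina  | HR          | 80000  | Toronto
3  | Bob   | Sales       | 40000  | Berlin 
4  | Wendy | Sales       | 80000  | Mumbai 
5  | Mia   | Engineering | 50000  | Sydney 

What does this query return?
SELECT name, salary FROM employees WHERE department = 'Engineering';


Filtering: department = 'Engineering'
Matching rows: 1

1 rows:
Mia, 50000


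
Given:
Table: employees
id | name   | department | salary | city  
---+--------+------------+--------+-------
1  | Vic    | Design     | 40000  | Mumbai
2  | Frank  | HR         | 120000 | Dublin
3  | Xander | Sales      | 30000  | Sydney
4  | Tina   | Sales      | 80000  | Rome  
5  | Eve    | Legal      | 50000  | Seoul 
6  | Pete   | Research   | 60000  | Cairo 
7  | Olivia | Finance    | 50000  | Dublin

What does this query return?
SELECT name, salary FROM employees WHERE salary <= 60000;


Filtering: salary <= 60000
Matching: 5 rows

5 rows:
Vic, 40000
Xander, 30000
Eve, 50000
Pete, 60000
Olivia, 50000


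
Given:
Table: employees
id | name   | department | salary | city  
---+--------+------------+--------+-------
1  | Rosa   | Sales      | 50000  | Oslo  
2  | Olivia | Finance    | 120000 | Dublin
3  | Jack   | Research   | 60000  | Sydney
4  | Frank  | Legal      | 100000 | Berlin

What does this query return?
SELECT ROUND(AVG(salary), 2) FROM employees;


SUM(salary) = 330000
COUNT = 4
ROUND(AVG, 2) = ROUND(330000 / 4, 2) = 82500.0

82500.0


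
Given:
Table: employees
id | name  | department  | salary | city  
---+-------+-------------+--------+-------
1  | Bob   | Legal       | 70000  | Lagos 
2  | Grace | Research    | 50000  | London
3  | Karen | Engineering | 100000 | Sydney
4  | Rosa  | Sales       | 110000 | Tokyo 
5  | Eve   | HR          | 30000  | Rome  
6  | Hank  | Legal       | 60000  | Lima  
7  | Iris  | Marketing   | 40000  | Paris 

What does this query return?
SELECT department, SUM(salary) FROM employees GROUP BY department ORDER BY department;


Summing salary within each department:
  Engineering: 100000 = 100000
  HR: 30000 = 30000
  Legal: 70000 + 60000 = 130000
  Marketing: 40000 = 40000
  Research: 50000 = 50000
  Sales: 110000 = 110000


6 groups:
Engineering, 100000
HR, 30000
Legal, 130000
Marketing, 40000
Research, 50000
Sales, 110000


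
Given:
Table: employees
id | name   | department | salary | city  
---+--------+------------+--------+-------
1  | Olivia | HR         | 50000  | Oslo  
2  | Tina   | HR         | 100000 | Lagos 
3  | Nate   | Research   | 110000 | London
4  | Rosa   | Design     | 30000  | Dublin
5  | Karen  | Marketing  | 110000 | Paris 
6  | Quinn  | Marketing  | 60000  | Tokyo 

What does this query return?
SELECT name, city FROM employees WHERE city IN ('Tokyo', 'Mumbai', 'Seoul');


Filtering: city IN ('Tokyo', 'Mumbai', 'Seoul')
Matching: 1 rows

1 rows:
Quinn, Tokyo


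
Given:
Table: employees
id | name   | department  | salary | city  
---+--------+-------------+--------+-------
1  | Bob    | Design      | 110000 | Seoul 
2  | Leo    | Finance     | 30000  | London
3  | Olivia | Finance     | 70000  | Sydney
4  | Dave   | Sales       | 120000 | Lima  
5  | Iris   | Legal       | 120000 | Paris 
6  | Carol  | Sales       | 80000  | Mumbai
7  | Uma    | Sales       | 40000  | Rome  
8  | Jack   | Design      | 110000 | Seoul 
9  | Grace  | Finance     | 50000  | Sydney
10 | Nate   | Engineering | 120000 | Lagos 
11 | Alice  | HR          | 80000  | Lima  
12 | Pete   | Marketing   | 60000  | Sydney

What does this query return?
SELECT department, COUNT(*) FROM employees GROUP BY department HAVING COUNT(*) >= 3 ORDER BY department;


Groups with count >= 3:
  Finance: 3 -> PASS
  Sales: 3 -> PASS
  Design: 2 -> filtered out
  Engineering: 1 -> filtered out
  HR: 1 -> filtered out
  Legal: 1 -> filtered out
  Marketing: 1 -> filtered out


2 groups:
Finance, 3
Sales, 3


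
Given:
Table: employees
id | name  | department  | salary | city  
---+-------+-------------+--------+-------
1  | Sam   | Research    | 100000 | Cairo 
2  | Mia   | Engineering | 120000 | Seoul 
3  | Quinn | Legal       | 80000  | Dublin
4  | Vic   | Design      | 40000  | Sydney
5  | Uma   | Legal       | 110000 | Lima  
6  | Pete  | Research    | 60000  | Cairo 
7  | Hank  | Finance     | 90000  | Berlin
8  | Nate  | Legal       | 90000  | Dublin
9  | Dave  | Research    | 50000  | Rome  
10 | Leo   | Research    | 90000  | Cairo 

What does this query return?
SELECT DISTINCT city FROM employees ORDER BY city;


All 'city' values (row order): Cairo, Seoul, Dublin, Sydney, Lima, Cairo, Berlin, Dublin, Rome, Cairo
Removing duplicates leaves 7 unique value(s).

7 values:
Berlin
Cairo
Dublin
Lima
Rome
Seoul
Sydney


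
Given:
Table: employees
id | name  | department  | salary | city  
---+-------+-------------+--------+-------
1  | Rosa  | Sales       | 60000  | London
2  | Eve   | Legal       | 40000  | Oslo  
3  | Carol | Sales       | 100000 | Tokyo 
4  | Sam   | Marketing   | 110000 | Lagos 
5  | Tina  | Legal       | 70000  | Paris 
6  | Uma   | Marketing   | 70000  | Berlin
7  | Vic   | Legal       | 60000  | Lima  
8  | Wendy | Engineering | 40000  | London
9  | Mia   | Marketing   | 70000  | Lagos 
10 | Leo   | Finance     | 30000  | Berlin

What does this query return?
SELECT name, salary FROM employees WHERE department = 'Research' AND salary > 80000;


Filtering: department = 'Research' AND salary > 80000
Matching: 0 rows

Empty result set (0 rows)
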